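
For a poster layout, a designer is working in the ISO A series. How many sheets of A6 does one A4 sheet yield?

4

Each ISO step halves the sheet: 1 × A4 → 2 × A5 → 4 × A6
From A4 to A6 is 2 halving steps: 2^2 = 4.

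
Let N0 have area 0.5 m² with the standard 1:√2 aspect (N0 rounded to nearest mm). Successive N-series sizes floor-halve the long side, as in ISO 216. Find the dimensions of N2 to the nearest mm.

Let N0's short side be w mm. w · w√2 = 0.5 m² = 500,000 mm², so w ≈ 594.6 mm and w√2 ≈ 840.9 mm → N0 = 595 × 841 mm.
N1: ⌊841/2⌋ × 595 = 420 × 595 mm
N2: ⌊595/2⌋ × 420 = 297 × 420 mm

297 × 420 mm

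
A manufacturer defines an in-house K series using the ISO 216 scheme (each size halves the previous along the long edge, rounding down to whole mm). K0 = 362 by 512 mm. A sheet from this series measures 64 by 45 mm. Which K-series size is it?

K0: 362 × 512 mm
K1: 256 × 362 mm
K2: 181 × 256 mm
K3: 128 × 181 mm
K4: 90 × 128 mm
K5: 64 × 90 mm
K6: 45 × 64 mm
K7: 32 × 45 mm
→ matches K6.

K6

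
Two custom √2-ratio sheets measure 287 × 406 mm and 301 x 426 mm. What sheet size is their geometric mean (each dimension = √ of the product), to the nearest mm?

Short side: √(287 · 301) = √86387 ≈ 293.9 → 294 mm
Long side: √(406 · 426) = √172956 ≈ 415.9 → 416 mm

294 × 416 mm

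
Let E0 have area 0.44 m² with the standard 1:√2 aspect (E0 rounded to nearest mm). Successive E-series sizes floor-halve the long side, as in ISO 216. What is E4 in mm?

Let E0's short side be w mm. w · w√2 = 0.44 m² = 440,000 mm², so w ≈ 557.8 mm and w√2 ≈ 788.8 mm → E0 = 558 × 789 mm.
E1: ⌊789/2⌋ × 558 = 394 × 558 mm
E2: ⌊558/2⌋ × 394 = 279 × 394 mm
E3: ⌊394/2⌋ × 279 = 197 × 279 mm
E4: ⌊279/2⌋ × 197 = 139 × 197 mm

139 × 197 mm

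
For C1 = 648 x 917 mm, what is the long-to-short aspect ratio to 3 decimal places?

1.415

917 / 648 = 1.415
Matches √2 ≈ 1.414 — the ISO 216 defining ratio.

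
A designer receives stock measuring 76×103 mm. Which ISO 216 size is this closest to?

A7 (74 × 105 mm)

Aspect ratio 103/76 ≈ 1.355 (ISO target is √2 ≈ 1.414).
In the A-series (A0 area = 1 m²): A7 = 74 × 105 mm.
Off by 4 mm total — nearest standard size.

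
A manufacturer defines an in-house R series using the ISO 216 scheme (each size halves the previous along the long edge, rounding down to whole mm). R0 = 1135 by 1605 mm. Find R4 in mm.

R1: ⌊1605/2⌋ × 1135 = 802 × 1135 mm
R2: ⌊1135/2⌋ × 802 = 567 × 802 mm
R3: ⌊802/2⌋ × 567 = 401 × 567 mm
R4: ⌊567/2⌋ × 401 = 283 × 401 mm

283 × 401 mm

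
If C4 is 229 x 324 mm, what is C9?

C5: ⌊324/2⌋ × 229 = 162 × 229 mm
C6: ⌊229/2⌋ × 162 = 114 × 162 mm
C7: ⌊162/2⌋ × 114 = 81 × 114 mm
C8: ⌊114/2⌋ × 81 = 57 × 81 mm
C9: ⌊81/2⌋ × 57 = 40 × 57 mm

40 × 57 mm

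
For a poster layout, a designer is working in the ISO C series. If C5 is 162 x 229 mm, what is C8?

C6: ⌊229/2⌋ × 162 = 114 × 162 mm
C7: ⌊162/2⌋ × 114 = 81 × 114 mm
C8: ⌊114/2⌋ × 81 = 57 × 81 mm

57 × 81 mm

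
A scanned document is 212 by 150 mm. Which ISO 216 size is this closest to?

Aspect ratio 212/150 ≈ 1.413 — close to the ISO √2 ≈ 1.414.
In the A-series (A0 area = 1 m²): A5 = 148 × 210 mm.
Off by 4 mm total — nearest standard size.

A5 (148 × 210 mm)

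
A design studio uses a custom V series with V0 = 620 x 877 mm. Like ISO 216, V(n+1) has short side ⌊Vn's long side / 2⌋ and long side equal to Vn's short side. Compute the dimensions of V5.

V1: ⌊877/2⌋ × 620 = 438 × 620 mm
V2: ⌊620/2⌋ × 438 = 310 × 438 mm
V3: ⌊438/2⌋ × 310 = 219 × 310 mm
V4: ⌊310/2⌋ × 219 = 155 × 219 mm
V5: ⌊219/2⌋ × 155 = 109 × 155 mm

109 × 155 mm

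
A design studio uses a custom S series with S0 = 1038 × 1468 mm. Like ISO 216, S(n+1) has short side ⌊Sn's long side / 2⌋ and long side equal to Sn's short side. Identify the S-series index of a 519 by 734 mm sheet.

S2

S0: 1038 × 1468 mm
S1: 734 × 1038 mm
S2: 519 × 734 mm
S3: 367 × 519 mm
→ matches S2.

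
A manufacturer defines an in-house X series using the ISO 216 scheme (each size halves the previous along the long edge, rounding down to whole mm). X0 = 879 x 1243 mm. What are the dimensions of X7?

X1 = 621 × 879 mm (from X0 by 1 halving).
X2: ⌊879/2⌋ × 621 = 439 × 621 mm
X3: ⌊621/2⌋ × 439 = 310 × 439 mm
X4: ⌊439/2⌋ × 310 = 219 × 310 mm
X5: ⌊310/2⌋ × 219 = 155 × 219 mm
X6: ⌊219/2⌋ × 155 = 109 × 155 mm
X7: ⌊155/2⌋ × 109 = 77 × 109 mm

77 × 109 mm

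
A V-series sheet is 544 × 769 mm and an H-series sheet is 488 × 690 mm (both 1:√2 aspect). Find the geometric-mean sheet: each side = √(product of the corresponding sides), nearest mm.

515 × 728 mm

Short side: √(544 · 488) = √265472 ≈ 515.2 → 515 mm
Long side: √(769 · 690) = √530610 ≈ 728.4 → 728 mm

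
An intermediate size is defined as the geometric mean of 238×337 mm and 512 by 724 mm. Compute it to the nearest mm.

349 × 494 mm

Short side: √(238 · 512) = √121856 ≈ 349.1 → 349 mm
Long side: √(337 · 724) = √243988 ≈ 494.0 → 494 mm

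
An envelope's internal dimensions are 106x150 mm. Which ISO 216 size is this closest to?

A6 (105 × 148 mm)

Aspect ratio 150/106 ≈ 1.415 — close to the ISO √2 ≈ 1.414.
In the A-series (A0 area = 1 m²): A6 = 105 × 148 mm.
Off by 3 mm total — nearest standard size.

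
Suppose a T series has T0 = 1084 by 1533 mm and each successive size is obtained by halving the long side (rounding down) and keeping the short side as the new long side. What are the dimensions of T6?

T1: ⌊1533/2⌋ × 1084 = 766 × 1084 mm
T2: ⌊1084/2⌋ × 766 = 542 × 766 mm
T3: ⌊766/2⌋ × 542 = 383 × 542 mm
T4: ⌊542/2⌋ × 383 = 271 × 383 mm
T5: ⌊383/2⌋ × 271 = 191 × 271 mm
T6: ⌊271/2⌋ × 191 = 135 × 191 mm

135 × 191 mm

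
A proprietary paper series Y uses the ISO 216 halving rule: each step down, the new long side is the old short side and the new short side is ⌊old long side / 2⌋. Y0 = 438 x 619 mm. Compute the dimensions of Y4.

109 × 154 mm

Y1: ⌊619/2⌋ × 438 = 309 × 438 mm
Y2: ⌊438/2⌋ × 309 = 219 × 309 mm
Y3: ⌊309/2⌋ × 219 = 154 × 219 mm
Y4: ⌊219/2⌋ × 154 = 109 × 154 mm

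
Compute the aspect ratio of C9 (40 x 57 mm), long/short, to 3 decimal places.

1.425

57 / 40 = 1.425
ISO 216 targets √2 ≈ 1.414; the +0.011 deviation is from mm rounding.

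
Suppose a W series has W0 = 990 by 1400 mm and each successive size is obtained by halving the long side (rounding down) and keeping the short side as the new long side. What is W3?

350 × 495 mm

W1 = 700 × 990 mm (from W0 by 1 halving).
W2: ⌊990/2⌋ × 700 = 495 × 700 mm
W3: ⌊700/2⌋ × 495 = 350 × 495 mm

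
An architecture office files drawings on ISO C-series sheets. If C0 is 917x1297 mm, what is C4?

C1: ⌊1297/2⌋ × 917 = 648 × 917 mm
C2: ⌊917/2⌋ × 648 = 458 × 648 mm
C3: ⌊648/2⌋ × 458 = 324 × 458 mm
C4: ⌊458/2⌋ × 324 = 229 × 324 mm

229 × 324 mm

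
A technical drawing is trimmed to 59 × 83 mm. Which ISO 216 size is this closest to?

Aspect ratio 83/59 ≈ 1.407 — close to the ISO √2 ≈ 1.414.
In the C-series (envelope sizes, between A and B): C8 = 57 × 81 mm.
Off by 4 mm total — nearest standard size.

C8 (57 × 81 mm)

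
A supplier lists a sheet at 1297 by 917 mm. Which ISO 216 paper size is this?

Aspect ratio 1297/917 ≈ 1.414 — close to the ISO √2 ≈ 1.414.
In the C-series (envelope sizes, between A and B): C0 = 917 × 1297 mm.

C0 (917 × 1297 mm)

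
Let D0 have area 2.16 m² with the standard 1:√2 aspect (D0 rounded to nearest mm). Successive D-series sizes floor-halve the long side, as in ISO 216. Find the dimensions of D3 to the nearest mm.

Let D0's short side be w mm. w · w√2 = 2.16 m² = 2,160,000 mm², so w ≈ 1235.9 mm and w√2 ≈ 1747.8 mm → D0 = 1236 × 1748 mm.
D1: ⌊1748/2⌋ × 1236 = 874 × 1236 mm
D2: ⌊1236/2⌋ × 874 = 618 × 874 mm
D3: ⌊874/2⌋ × 618 = 437 × 618 mm

437 × 618 mm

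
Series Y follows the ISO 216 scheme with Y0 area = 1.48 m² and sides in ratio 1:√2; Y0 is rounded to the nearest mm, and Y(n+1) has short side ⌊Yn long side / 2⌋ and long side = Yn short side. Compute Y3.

Let Y0's short side be w mm. w · w√2 = 1.48 m² = 1,480,000 mm², so w ≈ 1023.0 mm and w√2 ≈ 1446.7 mm → Y0 = 1023 × 1447 mm.
Y1: ⌊1447/2⌋ × 1023 = 723 × 1023 mm
Y2: ⌊1023/2⌋ × 723 = 511 × 723 mm
Y3: ⌊723/2⌋ × 511 = 361 × 511 mm

361 × 511 mm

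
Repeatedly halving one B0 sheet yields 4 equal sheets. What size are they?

4 = 2^2, so 2 halving steps.
B0 → B1 → … → B2 after 2 steps.

B2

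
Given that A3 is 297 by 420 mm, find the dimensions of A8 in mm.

A4: ⌊420/2⌋ × 297 = 210 × 297 mm
A5: ⌊297/2⌋ × 210 = 148 × 210 mm
A6: ⌊210/2⌋ × 148 = 105 × 148 mm
A7: ⌊148/2⌋ × 105 = 74 × 105 mm
A8: ⌊105/2⌋ × 74 = 52 × 74 mm

52 × 74 mm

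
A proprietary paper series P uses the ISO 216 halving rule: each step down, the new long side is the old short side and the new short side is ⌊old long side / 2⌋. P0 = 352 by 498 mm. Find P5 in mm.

62 × 88 mm

P1: ⌊498/2⌋ × 352 = 249 × 352 mm
P2: ⌊352/2⌋ × 249 = 176 × 249 mm
P3: ⌊249/2⌋ × 176 = 124 × 176 mm
P4: ⌊176/2⌋ × 124 = 88 × 124 mm
P5: ⌊124/2⌋ × 88 = 62 × 88 mm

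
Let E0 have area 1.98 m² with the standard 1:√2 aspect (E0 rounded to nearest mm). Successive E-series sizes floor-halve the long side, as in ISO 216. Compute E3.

Let E0's short side be w mm. w · w√2 = 1.98 m² = 1,980,000 mm², so w ≈ 1183.2 mm and w√2 ≈ 1673.4 mm → E0 = 1183 × 1673 mm.
E1: ⌊1673/2⌋ × 1183 = 836 × 1183 mm
E2: ⌊1183/2⌋ × 836 = 591 × 836 mm
E3: ⌊836/2⌋ × 591 = 418 × 591 mm

418 × 591 mm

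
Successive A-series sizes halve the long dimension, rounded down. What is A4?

210 × 297 mm

A0 = 841 × 1189 mm (A0 has area 1 m², aspect 1:√2).
A1: ⌊1189/2⌋ × 841 = 594 × 841 mm
A2: ⌊841/2⌋ × 594 = 420 × 594 mm
A3: ⌊594/2⌋ × 420 = 297 × 420 mm
A4: ⌊420/2⌋ × 297 = 210 × 297 mm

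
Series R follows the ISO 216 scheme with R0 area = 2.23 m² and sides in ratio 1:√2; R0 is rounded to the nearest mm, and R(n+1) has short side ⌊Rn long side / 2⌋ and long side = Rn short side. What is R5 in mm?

Let R0's short side be w mm. w · w√2 = 2.23 m² = 2,230,000 mm², so w ≈ 1255.7 mm and w√2 ≈ 1775.9 mm → R0 = 1256 × 1776 mm.
R1: ⌊1776/2⌋ × 1256 = 888 × 1256 mm
R2: ⌊1256/2⌋ × 888 = 628 × 888 mm
R3: ⌊888/2⌋ × 628 = 444 × 628 mm
R4: ⌊628/2⌋ × 444 = 314 × 444 mm
R5: ⌊444/2⌋ × 314 = 222 × 314 mm

222 × 314 mm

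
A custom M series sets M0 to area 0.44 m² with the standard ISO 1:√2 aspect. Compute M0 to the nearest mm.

558 × 789 mm

Let the short side be w mm. Then w · w√2 = 0.44 m² = 440,000 mm².
w² = 440,000/√2, so w ≈ 557.8 mm; long side = w√2 ≈ 788.8 mm.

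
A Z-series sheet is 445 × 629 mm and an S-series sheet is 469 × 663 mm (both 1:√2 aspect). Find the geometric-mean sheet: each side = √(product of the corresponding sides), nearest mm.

Short side: √(445 · 469) = √208705 ≈ 456.8 → 457 mm
Long side: √(629 · 663) = √417027 ≈ 645.8 → 646 mm

457 × 646 mm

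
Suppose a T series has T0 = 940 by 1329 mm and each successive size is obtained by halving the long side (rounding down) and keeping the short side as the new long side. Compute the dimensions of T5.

T1: ⌊1329/2⌋ × 940 = 664 × 940 mm
T2: ⌊940/2⌋ × 664 = 470 × 664 mm
T3: ⌊664/2⌋ × 470 = 332 × 470 mm
T4: ⌊470/2⌋ × 332 = 235 × 332 mm
T5: ⌊332/2⌋ × 235 = 166 × 235 mm

166 × 235 mm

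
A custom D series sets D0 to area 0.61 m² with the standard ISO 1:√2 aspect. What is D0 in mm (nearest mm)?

Let the short side be w mm. Then w · w√2 = 0.61 m² = 610,000 mm².
w² = 610,000/√2, so w ≈ 656.8 mm; long side = w√2 ≈ 928.8 mm.

657 × 929 mm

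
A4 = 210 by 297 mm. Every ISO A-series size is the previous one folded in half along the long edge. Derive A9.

A5: ⌊297/2⌋ × 210 = 148 × 210 mm
A6: ⌊210/2⌋ × 148 = 105 × 148 mm
A7: ⌊148/2⌋ × 105 = 74 × 105 mm
A8: ⌊105/2⌋ × 74 = 52 × 74 mm
A9: ⌊74/2⌋ × 52 = 37 × 52 mm

37 × 52 mm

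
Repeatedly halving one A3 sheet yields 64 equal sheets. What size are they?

64 = 2^6, so 6 halving steps.
A3 → A4 → … → A9 after 6 steps.

A9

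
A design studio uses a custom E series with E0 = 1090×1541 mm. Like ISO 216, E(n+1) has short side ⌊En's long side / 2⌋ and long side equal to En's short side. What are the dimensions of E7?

96 × 136 mm

E1 = 770 × 1090 mm (from E0 by 1 halving).
E2: ⌊1090/2⌋ × 770 = 545 × 770 mm
E3: ⌊770/2⌋ × 545 = 385 × 545 mm
E4: ⌊545/2⌋ × 385 = 272 × 385 mm
E5: ⌊385/2⌋ × 272 = 192 × 272 mm
E6: ⌊272/2⌋ × 192 = 136 × 192 mm
E7: ⌊192/2⌋ × 136 = 96 × 136 mm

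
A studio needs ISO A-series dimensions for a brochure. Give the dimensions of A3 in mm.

A0 = 841 × 1189 mm (A0 has area 1 m², aspect 1:√2).
A1: ⌊1189/2⌋ × 841 = 594 × 841 mm
A2: ⌊841/2⌋ × 594 = 420 × 594 mm
A3: ⌊594/2⌋ × 420 = 297 × 420 mm

297 × 420 mm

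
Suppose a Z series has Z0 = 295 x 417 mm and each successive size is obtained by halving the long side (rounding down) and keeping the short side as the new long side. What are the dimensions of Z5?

Z1: ⌊417/2⌋ × 295 = 208 × 295 mm
Z2: ⌊295/2⌋ × 208 = 147 × 208 mm
Z3: ⌊208/2⌋ × 147 = 104 × 147 mm
Z4: ⌊147/2⌋ × 104 = 73 × 104 mm
Z5: ⌊104/2⌋ × 73 = 52 × 73 mm

52 × 73 mm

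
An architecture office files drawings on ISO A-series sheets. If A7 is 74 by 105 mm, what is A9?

A8: ⌊105/2⌋ × 74 = 52 × 74 mm
A9: ⌊74/2⌋ × 52 = 37 × 52 mm

37 × 52 mm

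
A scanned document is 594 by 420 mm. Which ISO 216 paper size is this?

A2 (420 × 594 mm)

Aspect ratio 594/420 ≈ 1.414 — close to the ISO √2 ≈ 1.414.
In the A-series (A0 area = 1 m²): A2 = 420 × 594 mm.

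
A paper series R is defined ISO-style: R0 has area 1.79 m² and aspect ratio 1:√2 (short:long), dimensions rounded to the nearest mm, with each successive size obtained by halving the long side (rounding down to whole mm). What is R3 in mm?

Let R0's short side be w mm. w · w√2 = 1.79 m² = 1,790,000 mm², so w ≈ 1125.0 mm and w√2 ≈ 1591.1 mm → R0 = 1125 × 1591 mm.
R1: ⌊1591/2⌋ × 1125 = 795 × 1125 mm
R2: ⌊1125/2⌋ × 795 = 562 × 795 mm
R3: ⌊795/2⌋ × 562 = 397 × 562 mm

397 × 562 mm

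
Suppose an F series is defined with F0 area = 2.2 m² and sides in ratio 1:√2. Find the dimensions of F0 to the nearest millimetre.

Let the short side be w mm. Then w · w√2 = 2.2 m² = 2,200,000 mm².
w² = 2,200,000/√2, so w ≈ 1247.3 mm; long side = w√2 ≈ 1763.9 mm.

1247 × 1764 mm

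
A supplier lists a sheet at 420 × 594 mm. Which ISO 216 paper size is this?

A2 (420 × 594 mm)

Aspect ratio 594/420 ≈ 1.414 — close to the ISO √2 ≈ 1.414.
In the A-series (A0 area = 1 m²): A2 = 420 × 594 mm.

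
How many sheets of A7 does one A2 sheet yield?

32

A2 = 420 × 594 mm; A7 = 74 × 105 mm.
Each halving step doubles the count; 5 steps from A2 to A7.
2^5 = 32.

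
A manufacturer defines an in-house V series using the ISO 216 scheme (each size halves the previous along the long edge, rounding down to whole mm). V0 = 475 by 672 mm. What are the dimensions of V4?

118 × 168 mm

V1: ⌊672/2⌋ × 475 = 336 × 475 mm
V2: ⌊475/2⌋ × 336 = 237 × 336 mm
V3: ⌊336/2⌋ × 237 = 168 × 237 mm
V4: ⌊237/2⌋ × 168 = 118 × 168 mm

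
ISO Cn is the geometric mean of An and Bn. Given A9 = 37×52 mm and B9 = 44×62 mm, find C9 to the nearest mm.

Short side: √(37 · 44) = √1628 ≈ 40.3 → 40 mm
Long side: √(52 · 62) = √3224 ≈ 56.8 → 57 mm

40 × 57 mm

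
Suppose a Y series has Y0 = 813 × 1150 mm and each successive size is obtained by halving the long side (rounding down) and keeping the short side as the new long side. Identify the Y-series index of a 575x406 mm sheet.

Y2

Y0: 813 × 1150 mm
Y1: 575 × 813 mm
Y2: 406 × 575 mm
Y3: 287 × 406 mm
→ matches Y2.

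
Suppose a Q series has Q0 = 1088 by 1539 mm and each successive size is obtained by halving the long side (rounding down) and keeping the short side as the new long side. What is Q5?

192 × 272 mm

Q1: ⌊1539/2⌋ × 1088 = 769 × 1088 mm
Q2: ⌊1088/2⌋ × 769 = 544 × 769 mm
Q3: ⌊769/2⌋ × 544 = 384 × 544 mm
Q4: ⌊544/2⌋ × 384 = 272 × 384 mm
Q5: ⌊384/2⌋ × 272 = 192 × 272 mm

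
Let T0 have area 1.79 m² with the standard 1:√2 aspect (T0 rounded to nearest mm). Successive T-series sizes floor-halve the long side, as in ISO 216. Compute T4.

281 × 397 mm

Let T0's short side be w mm. w · w√2 = 1.79 m² = 1,790,000 mm², so w ≈ 1125.0 mm and w√2 ≈ 1591.1 mm → T0 = 1125 × 1591 mm.
T1: ⌊1591/2⌋ × 1125 = 795 × 1125 mm
T2: ⌊1125/2⌋ × 795 = 562 × 795 mm
T3: ⌊795/2⌋ × 562 = 397 × 562 mm
T4: ⌊562/2⌋ × 397 = 281 × 397 mm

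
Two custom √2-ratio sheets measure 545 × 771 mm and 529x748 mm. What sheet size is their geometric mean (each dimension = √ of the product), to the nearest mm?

Short side: √(545 · 529) = √288305 ≈ 536.9 → 537 mm
Long side: √(771 · 748) = √576708 ≈ 759.4 → 759 mm

537 × 759 mm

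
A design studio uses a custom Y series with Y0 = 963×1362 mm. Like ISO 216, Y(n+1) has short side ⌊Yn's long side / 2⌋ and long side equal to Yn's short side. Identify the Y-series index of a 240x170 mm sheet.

Y0: 963 × 1362 mm
Y1: 681 × 963 mm
Y2: 481 × 681 mm
Y3: 340 × 481 mm
Y4: 240 × 340 mm
Y5: 170 × 240 mm
Y6: 120 × 170 mm
→ matches Y5.

Y5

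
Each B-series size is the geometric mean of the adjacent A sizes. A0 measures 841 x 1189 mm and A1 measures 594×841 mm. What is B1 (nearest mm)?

Short side: √(841 · 594) = √499554 ≈ 706.8 → 707 mm
Long side: √(1189 · 841) = √999949 ≈ 1000.0 → 1000 mm

707 × 1000 mm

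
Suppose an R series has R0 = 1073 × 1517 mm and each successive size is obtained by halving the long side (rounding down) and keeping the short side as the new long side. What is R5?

189 × 268 mm

R1: ⌊1517/2⌋ × 1073 = 758 × 1073 mm
R2: ⌊1073/2⌋ × 758 = 536 × 758 mm
R3: ⌊758/2⌋ × 536 = 379 × 536 mm
R4: ⌊536/2⌋ × 379 = 268 × 379 mm
R5: ⌊379/2⌋ × 268 = 189 × 268 mm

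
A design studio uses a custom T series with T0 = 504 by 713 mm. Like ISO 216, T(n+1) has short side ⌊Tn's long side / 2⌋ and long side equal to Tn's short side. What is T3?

T1: ⌊713/2⌋ × 504 = 356 × 504 mm
T2: ⌊504/2⌋ × 356 = 252 × 356 mm
T3: ⌊356/2⌋ × 252 = 178 × 252 mm

178 × 252 mm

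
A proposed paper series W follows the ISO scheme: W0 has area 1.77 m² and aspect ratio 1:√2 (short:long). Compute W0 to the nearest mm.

1119 × 1582 mm

Let the short side be w mm. Then w · w√2 = 1.77 m² = 1,770,000 mm².
w² = 1,770,000/√2, so w ≈ 1118.7 mm; long side = w√2 ≈ 1582.1 mm.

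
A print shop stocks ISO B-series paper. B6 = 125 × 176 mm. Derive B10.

B7: ⌊176/2⌋ × 125 = 88 × 125 mm
B8: ⌊125/2⌋ × 88 = 62 × 88 mm
B9: ⌊88/2⌋ × 62 = 44 × 62 mm
B10: ⌊62/2⌋ × 44 = 31 × 44 mm

31 × 44 mm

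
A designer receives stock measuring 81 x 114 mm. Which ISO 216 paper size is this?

C7 (81 × 114 mm)

Aspect ratio 114/81 ≈ 1.407 — close to the ISO √2 ≈ 1.414.
In the C-series (envelope sizes, between A and B): C7 = 81 × 114 mm.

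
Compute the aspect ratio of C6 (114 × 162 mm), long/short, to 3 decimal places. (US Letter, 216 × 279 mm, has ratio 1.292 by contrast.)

162 / 114 = 1.421
ISO 216 targets √2 ≈ 1.414; the +0.007 deviation is from mm rounding.

1.421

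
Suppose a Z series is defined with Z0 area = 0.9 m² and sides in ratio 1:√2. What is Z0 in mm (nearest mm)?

798 × 1128 mm

Let the short side be w mm. Then w · w√2 = 0.9 m² = 900,000 mm².
w² = 900,000/√2, so w ≈ 797.7 mm; long side = w√2 ≈ 1128.2 mm.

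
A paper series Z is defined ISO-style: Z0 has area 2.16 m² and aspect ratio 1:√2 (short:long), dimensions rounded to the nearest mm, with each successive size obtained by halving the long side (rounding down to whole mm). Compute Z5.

218 × 309 mm

Let Z0's short side be w mm. w · w√2 = 2.16 m² = 2,160,000 mm², so w ≈ 1235.9 mm and w√2 ≈ 1747.8 mm → Z0 = 1236 × 1748 mm.
Z1: ⌊1748/2⌋ × 1236 = 874 × 1236 mm
Z2: ⌊1236/2⌋ × 874 = 618 × 874 mm
Z3: ⌊874/2⌋ × 618 = 437 × 618 mm
Z4: ⌊618/2⌋ × 437 = 309 × 437 mm
Z5: ⌊437/2⌋ × 309 = 218 × 309 mm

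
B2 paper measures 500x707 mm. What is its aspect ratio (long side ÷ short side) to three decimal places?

1.414

707 / 500 = 1.414
Matches √2 ≈ 1.414 — the ISO 216 defining ratio.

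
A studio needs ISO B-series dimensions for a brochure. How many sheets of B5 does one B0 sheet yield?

B0 = 1000 × 1414 mm; B5 = 176 × 250 mm.
Each halving step doubles the count; 5 steps from B0 to B5.
2^5 = 32.

32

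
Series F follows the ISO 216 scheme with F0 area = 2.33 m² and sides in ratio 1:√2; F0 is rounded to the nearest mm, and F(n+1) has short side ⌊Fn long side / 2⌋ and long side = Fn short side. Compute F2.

642 × 907 mm

Let F0's short side be w mm. w · w√2 = 2.33 m² = 2,330,000 mm², so w ≈ 1283.6 mm and w√2 ≈ 1815.2 mm → F0 = 1284 × 1815 mm.
F1: ⌊1815/2⌋ × 1284 = 907 × 1284 mm
F2: ⌊1284/2⌋ × 907 = 642 × 907 mm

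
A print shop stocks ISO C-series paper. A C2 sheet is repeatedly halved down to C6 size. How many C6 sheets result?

Each ISO step halves the sheet: 1 × C2 → 2 × C3 → 4 × C4 → 8 × C5 → …
From C2 to C6 is 4 halving steps: 2^4 = 16.

16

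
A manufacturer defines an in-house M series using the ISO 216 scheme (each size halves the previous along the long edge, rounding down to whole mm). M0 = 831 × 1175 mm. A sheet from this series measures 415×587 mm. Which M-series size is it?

M2

M0: 831 × 1175 mm
M1: 587 × 831 mm
M2: 415 × 587 mm
M3: 293 × 415 mm
→ matches M2.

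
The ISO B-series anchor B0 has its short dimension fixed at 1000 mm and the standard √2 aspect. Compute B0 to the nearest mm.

1000 × 1414 mm

Short side = 1000 mm; long side = 1000√2 ≈ 1414.2 mm.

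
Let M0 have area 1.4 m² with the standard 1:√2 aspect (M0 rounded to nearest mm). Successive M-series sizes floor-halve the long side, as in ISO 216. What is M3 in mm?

351 × 497 mm

Let M0's short side be w mm. w · w√2 = 1.4 m² = 1,400,000 mm², so w ≈ 995.0 mm and w√2 ≈ 1407.1 mm → M0 = 995 × 1407 mm.
M1: ⌊1407/2⌋ × 995 = 703 × 995 mm
M2: ⌊995/2⌋ × 703 = 497 × 703 mm
M3: ⌊703/2⌋ × 497 = 351 × 497 mm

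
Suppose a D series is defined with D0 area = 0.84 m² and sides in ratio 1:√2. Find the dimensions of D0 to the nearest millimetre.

771 × 1090 mm

Let the short side be w mm. Then w · w√2 = 0.84 m² = 840,000 mm².
w² = 840,000/√2, so w ≈ 770.7 mm; long side = w√2 ≈ 1089.9 mm.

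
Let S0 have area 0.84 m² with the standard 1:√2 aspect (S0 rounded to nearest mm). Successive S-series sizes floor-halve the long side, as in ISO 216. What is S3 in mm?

272 × 385 mm

Let S0's short side be w mm. w · w√2 = 0.84 m² = 840,000 mm², so w ≈ 770.7 mm and w√2 ≈ 1089.9 mm → S0 = 771 × 1090 mm.
S1: ⌊1090/2⌋ × 771 = 545 × 771 mm
S2: ⌊771/2⌋ × 545 = 385 × 545 mm
S3: ⌊545/2⌋ × 385 = 272 × 385 mm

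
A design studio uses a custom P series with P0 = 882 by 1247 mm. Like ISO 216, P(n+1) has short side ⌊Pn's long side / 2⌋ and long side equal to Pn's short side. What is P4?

220 × 311 mm

P1: ⌊1247/2⌋ × 882 = 623 × 882 mm
P2: ⌊882/2⌋ × 623 = 441 × 623 mm
P3: ⌊623/2⌋ × 441 = 311 × 441 mm
P4: ⌊441/2⌋ × 311 = 220 × 311 mm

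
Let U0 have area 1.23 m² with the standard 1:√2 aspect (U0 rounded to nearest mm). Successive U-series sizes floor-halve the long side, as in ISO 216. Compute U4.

233 × 329 mm

Let U0's short side be w mm. w · w√2 = 1.23 m² = 1,230,000 mm², so w ≈ 932.6 mm and w√2 ≈ 1318.9 mm → U0 = 933 × 1319 mm.
U1: ⌊1319/2⌋ × 933 = 659 × 933 mm
U2: ⌊933/2⌋ × 659 = 466 × 659 mm
U3: ⌊659/2⌋ × 466 = 329 × 466 mm
U4: ⌊466/2⌋ × 329 = 233 × 329 mm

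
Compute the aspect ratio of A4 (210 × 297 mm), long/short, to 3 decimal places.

1.414

297 / 210 = 1.414
Matches √2 ≈ 1.414 — the ISO 216 defining ratio.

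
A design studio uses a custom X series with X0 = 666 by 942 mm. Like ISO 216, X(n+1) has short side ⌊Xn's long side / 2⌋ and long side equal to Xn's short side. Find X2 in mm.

X1: ⌊942/2⌋ × 666 = 471 × 666 mm
X2: ⌊666/2⌋ × 471 = 333 × 471 mm

333 × 471 mm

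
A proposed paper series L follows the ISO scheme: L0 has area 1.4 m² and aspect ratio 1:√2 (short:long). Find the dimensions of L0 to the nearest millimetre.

Let the short side be w mm. Then w · w√2 = 1.4 m² = 1,400,000 mm².
w² = 1,400,000/√2, so w ≈ 995.0 mm; long side = w√2 ≈ 1407.1 mm.

995 × 1407 mm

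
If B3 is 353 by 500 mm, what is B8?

62 × 88 mm

B4: ⌊500/2⌋ × 353 = 250 × 353 mm
B5: ⌊353/2⌋ × 250 = 176 × 250 mm
B6: ⌊250/2⌋ × 176 = 125 × 176 mm
B7: ⌊176/2⌋ × 125 = 88 × 125 mm
B8: ⌊125/2⌋ × 88 = 62 × 88 mm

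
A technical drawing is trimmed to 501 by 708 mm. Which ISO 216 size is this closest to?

Aspect ratio 708/501 ≈ 1.413 — close to the ISO √2 ≈ 1.414.
In the B-series (B0 = 1000 × 1414 mm): B2 = 500 × 707 mm.
Off by 2 mm total — nearest standard size.

B2 (500 × 707 mm)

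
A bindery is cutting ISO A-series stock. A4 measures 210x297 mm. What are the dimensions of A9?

A5: ⌊297/2⌋ × 210 = 148 × 210 mm
A6: ⌊210/2⌋ × 148 = 105 × 148 mm
A7: ⌊148/2⌋ × 105 = 74 × 105 mm
A8: ⌊105/2⌋ × 74 = 52 × 74 mm
A9: ⌊74/2⌋ × 52 = 37 × 52 mm

37 × 52 mm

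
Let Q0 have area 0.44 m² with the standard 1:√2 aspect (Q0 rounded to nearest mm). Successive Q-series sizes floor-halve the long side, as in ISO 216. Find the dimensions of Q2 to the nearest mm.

279 × 394 mm

Let Q0's short side be w mm. w · w√2 = 0.44 m² = 440,000 mm², so w ≈ 557.8 mm and w√2 ≈ 788.8 mm → Q0 = 558 × 789 mm.
Q1: ⌊789/2⌋ × 558 = 394 × 558 mm
Q2: ⌊558/2⌋ × 394 = 279 × 394 mm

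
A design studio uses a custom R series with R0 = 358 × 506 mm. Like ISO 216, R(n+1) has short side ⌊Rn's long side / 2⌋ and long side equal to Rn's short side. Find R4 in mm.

R1: ⌊506/2⌋ × 358 = 253 × 358 mm
R2: ⌊358/2⌋ × 253 = 179 × 253 mm
R3: ⌊253/2⌋ × 179 = 126 × 179 mm
R4: ⌊179/2⌋ × 126 = 89 × 126 mm

89 × 126 mm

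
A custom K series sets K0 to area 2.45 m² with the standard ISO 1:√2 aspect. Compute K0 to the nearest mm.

1316 × 1861 mm

Let the short side be w mm. Then w · w√2 = 2.45 m² = 2,450,000 mm².
w² = 2,450,000/√2, so w ≈ 1316.2 mm; long side = w√2 ≈ 1861.4 mm.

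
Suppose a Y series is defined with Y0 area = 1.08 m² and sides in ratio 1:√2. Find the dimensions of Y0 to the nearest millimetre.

Let the short side be w mm. Then w · w√2 = 1.08 m² = 1,080,000 mm².
w² = 1,080,000/√2, so w ≈ 873.9 mm; long side = w√2 ≈ 1235.9 mm.

874 × 1236 mm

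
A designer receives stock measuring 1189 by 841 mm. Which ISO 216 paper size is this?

A0 (841 × 1189 mm)

Aspect ratio 1189/841 ≈ 1.414 — close to the ISO √2 ≈ 1.414.
In the A-series (A0 area = 1 m²): A0 = 841 × 1189 mm.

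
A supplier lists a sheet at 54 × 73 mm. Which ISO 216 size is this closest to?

Aspect ratio 73/54 ≈ 1.352 (ISO target is √2 ≈ 1.414).
In the A-series (A0 area = 1 m²): A8 = 52 × 74 mm.
Off by 3 mm total — nearest standard size.

A8 (52 × 74 mm)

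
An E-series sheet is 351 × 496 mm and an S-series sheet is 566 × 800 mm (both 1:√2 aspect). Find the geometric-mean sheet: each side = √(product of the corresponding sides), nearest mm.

446 × 630 mm

Short side: √(351 · 566) = √198666 ≈ 445.7 → 446 mm
Long side: √(496 · 800) = √396800 ≈ 629.9 → 630 mm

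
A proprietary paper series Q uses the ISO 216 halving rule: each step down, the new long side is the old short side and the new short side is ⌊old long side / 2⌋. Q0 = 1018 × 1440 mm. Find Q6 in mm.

Q1: ⌊1440/2⌋ × 1018 = 720 × 1018 mm
Q2: ⌊1018/2⌋ × 720 = 509 × 720 mm
Q3: ⌊720/2⌋ × 509 = 360 × 509 mm
Q4: ⌊509/2⌋ × 360 = 254 × 360 mm
Q5: ⌊360/2⌋ × 254 = 180 × 254 mm
Q6: ⌊254/2⌋ × 180 = 127 × 180 mm

127 × 180 mm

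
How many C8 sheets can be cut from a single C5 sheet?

8

Each ISO step halves the sheet: 1 × C5 → 2 × C6 → 4 × C7 → 8 × C8
From C5 to C8 is 3 halving steps: 2^3 = 8.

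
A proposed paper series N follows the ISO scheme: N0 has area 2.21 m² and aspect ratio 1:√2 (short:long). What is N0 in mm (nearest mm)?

1250 × 1768 mm

Let the short side be w mm. Then w · w√2 = 2.21 m² = 2,210,000 mm².
w² = 2,210,000/√2, so w ≈ 1250.1 mm; long side = w√2 ≈ 1767.9 mm.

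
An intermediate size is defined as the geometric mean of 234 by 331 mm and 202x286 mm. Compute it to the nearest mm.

217 × 308 mm

Short side: √(234 · 202) = √47268 ≈ 217.4 → 217 mm
Long side: √(331 · 286) = √94666 ≈ 307.7 → 308 mm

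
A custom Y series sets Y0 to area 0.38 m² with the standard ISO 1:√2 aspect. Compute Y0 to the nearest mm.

518 × 733 mm

Let the short side be w mm. Then w · w√2 = 0.38 m² = 380,000 mm².
w² = 380,000/√2, so w ≈ 518.4 mm; long side = w√2 ≈ 733.1 mm.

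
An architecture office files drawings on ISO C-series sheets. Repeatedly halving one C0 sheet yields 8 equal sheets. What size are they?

8 = 2^3, so 3 halving steps.
C0 → C1 → … → C3 after 3 steps.

C3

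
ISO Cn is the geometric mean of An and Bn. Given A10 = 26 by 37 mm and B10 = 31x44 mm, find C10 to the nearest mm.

Short side: √(26 · 31) = √806 ≈ 28.4 → 28 mm
Long side: √(37 · 44) = √1628 ≈ 40.3 → 40 mm

28 × 40 mm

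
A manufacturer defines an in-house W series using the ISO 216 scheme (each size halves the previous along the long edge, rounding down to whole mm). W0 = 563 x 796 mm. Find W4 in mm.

W1: ⌊796/2⌋ × 563 = 398 × 563 mm
W2: ⌊563/2⌋ × 398 = 281 × 398 mm
W3: ⌊398/2⌋ × 281 = 199 × 281 mm
W4: ⌊281/2⌋ × 199 = 140 × 199 mm

140 × 199 mm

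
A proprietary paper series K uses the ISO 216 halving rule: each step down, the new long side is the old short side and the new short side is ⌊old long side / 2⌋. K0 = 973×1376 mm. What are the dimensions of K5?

K1: ⌊1376/2⌋ × 973 = 688 × 973 mm
K2: ⌊973/2⌋ × 688 = 486 × 688 mm
K3: ⌊688/2⌋ × 486 = 344 × 486 mm
K4: ⌊486/2⌋ × 344 = 243 × 344 mm
K5: ⌊344/2⌋ × 243 = 172 × 243 mm

172 × 243 mm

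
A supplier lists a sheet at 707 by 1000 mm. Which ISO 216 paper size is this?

B1 (707 × 1000 mm)

Aspect ratio 1000/707 ≈ 1.414 — close to the ISO √2 ≈ 1.414.
In the B-series (B0 = 1000 × 1414 mm): B1 = 707 × 1000 mm.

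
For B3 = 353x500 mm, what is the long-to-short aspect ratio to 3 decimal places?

1.416

500 / 353 = 1.416
ISO 216 targets √2 ≈ 1.414; the +0.002 deviation is from mm rounding.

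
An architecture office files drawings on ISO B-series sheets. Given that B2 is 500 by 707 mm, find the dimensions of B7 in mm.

B3: ⌊707/2⌋ × 500 = 353 × 500 mm
B4: ⌊500/2⌋ × 353 = 250 × 353 mm
B5: ⌊353/2⌋ × 250 = 176 × 250 mm
B6: ⌊250/2⌋ × 176 = 125 × 176 mm
B7: ⌊176/2⌋ × 125 = 88 × 125 mm

88 × 125 mm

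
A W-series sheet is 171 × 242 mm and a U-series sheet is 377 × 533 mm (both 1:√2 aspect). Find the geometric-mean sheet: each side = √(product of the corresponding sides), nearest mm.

Short side: √(171 · 377) = √64467 ≈ 253.9 → 254 mm
Long side: √(242 · 533) = √128986 ≈ 359.1 → 359 mm

254 × 359 mm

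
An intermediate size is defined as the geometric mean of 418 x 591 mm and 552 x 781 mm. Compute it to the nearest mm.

Short side: √(418 · 552) = √230736 ≈ 480.3 → 480 mm
Long side: √(591 · 781) = √461571 ≈ 679.4 → 679 mm

480 × 679 mm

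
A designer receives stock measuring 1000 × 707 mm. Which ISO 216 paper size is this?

B1 (707 × 1000 mm)

Aspect ratio 1000/707 ≈ 1.414 — close to the ISO √2 ≈ 1.414.
In the B-series (B0 = 1000 × 1414 mm): B1 = 707 × 1000 mm.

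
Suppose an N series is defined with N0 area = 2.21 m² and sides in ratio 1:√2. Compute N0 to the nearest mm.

Let the short side be w mm. Then w · w√2 = 2.21 m² = 2,210,000 mm².
w² = 2,210,000/√2, so w ≈ 1250.1 mm; long side = w√2 ≈ 1767.9 mm.

1250 × 1768 mm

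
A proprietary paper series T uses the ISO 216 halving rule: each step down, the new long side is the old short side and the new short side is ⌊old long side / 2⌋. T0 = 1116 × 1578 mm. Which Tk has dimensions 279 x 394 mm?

T4

T0: 1116 × 1578 mm
T1: 789 × 1116 mm
T2: 558 × 789 mm
T3: 394 × 558 mm
T4: 279 × 394 mm
T5: 197 × 279 mm
→ matches T4.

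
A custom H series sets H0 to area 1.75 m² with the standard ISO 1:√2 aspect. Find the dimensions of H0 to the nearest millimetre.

Let the short side be w mm. Then w · w√2 = 1.75 m² = 1,750,000 mm².
w² = 1,750,000/√2, so w ≈ 1112.4 mm; long side = w√2 ≈ 1573.2 mm.

1112 × 1573 mm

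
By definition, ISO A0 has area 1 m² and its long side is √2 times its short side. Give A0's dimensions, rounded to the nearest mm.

841 × 1189 mm

Let the short side be w mm. Then the long side is w√2 and w · w√2 = 10⁶ mm².
w² = 10⁶/√2, so w = 1000 / 2^(1/4) ≈ 840.9 mm; long side = 1000 · 2^(1/4) ≈ 1189.2 mm.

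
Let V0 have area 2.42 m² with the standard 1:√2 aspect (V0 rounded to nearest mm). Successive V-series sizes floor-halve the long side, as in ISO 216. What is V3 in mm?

Let V0's short side be w mm. w · w√2 = 2.42 m² = 2,420,000 mm², so w ≈ 1308.1 mm and w√2 ≈ 1850.0 mm → V0 = 1308 × 1850 mm.
V1: ⌊1850/2⌋ × 1308 = 925 × 1308 mm
V2: ⌊1308/2⌋ × 925 = 654 × 925 mm
V3: ⌊925/2⌋ × 654 = 462 × 654 mm

462 × 654 mm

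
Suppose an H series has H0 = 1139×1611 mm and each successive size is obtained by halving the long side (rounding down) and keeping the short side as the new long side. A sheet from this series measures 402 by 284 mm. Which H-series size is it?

H4

H0: 1139 × 1611 mm
H1: 805 × 1139 mm
H2: 569 × 805 mm
H3: 402 × 569 mm
H4: 284 × 402 mm
H5: 201 × 284 mm
→ matches H4.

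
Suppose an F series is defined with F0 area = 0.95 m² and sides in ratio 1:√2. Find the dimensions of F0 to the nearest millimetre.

Let the short side be w mm. Then w · w√2 = 0.95 m² = 950,000 mm².
w² = 950,000/√2, so w ≈ 819.6 mm; long side = w√2 ≈ 1159.1 mm.

820 × 1159 mm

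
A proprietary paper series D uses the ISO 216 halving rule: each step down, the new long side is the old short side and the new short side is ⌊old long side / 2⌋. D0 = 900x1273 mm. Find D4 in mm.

225 × 318 mm

D1: ⌊1273/2⌋ × 900 = 636 × 900 mm
D2: ⌊900/2⌋ × 636 = 450 × 636 mm
D3: ⌊636/2⌋ × 450 = 318 × 450 mm
D4: ⌊450/2⌋ × 318 = 225 × 318 mm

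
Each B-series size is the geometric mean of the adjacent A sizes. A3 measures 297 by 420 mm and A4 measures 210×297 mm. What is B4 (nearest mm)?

250 × 353 mm

Short side: √(297 · 210) = √62370 ≈ 249.7 → 250 mm
Long side: √(420 · 297) = √124740 ≈ 353.2 → 353 mm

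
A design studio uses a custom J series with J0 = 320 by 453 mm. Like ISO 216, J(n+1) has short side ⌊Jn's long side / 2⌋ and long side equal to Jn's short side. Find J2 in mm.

J1: ⌊453/2⌋ × 320 = 226 × 320 mm
J2: ⌊320/2⌋ × 226 = 160 × 226 mm

160 × 226 mm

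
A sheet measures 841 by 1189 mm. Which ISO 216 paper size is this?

Aspect ratio 1189/841 ≈ 1.414 — close to the ISO √2 ≈ 1.414.
In the A-series (A0 area = 1 m²): A0 = 841 × 1189 mm.

A0 (841 × 1189 mm)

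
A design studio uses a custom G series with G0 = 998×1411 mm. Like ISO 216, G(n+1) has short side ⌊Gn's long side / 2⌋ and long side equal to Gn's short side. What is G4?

G1: ⌊1411/2⌋ × 998 = 705 × 998 mm
G2: ⌊998/2⌋ × 705 = 499 × 705 mm
G3: ⌊705/2⌋ × 499 = 352 × 499 mm
G4: ⌊499/2⌋ × 352 = 249 × 352 mm

249 × 352 mm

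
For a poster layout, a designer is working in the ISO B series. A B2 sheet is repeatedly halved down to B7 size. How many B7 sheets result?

32

Each ISO step halves the sheet: 1 × B2 → 2 × B3 → 4 × B4 → 8 × B5 → …
From B2 to B7 is 5 halving steps: 2^5 = 32.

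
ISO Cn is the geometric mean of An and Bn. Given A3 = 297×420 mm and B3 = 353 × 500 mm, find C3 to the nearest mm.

Short side: √(297 · 353) = √104841 ≈ 323.8 → 324 mm
Long side: √(420 · 500) = √210000 ≈ 458.3 → 458 mm

324 × 458 mm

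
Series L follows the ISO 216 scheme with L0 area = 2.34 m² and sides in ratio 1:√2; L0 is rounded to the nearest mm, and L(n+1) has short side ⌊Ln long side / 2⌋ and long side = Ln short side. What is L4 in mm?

Let L0's short side be w mm. w · w√2 = 2.34 m² = 2,340,000 mm², so w ≈ 1286.3 mm and w√2 ≈ 1819.1 mm → L0 = 1286 × 1819 mm.
L1: ⌊1819/2⌋ × 1286 = 909 × 1286 mm
L2: ⌊1286/2⌋ × 909 = 643 × 909 mm
L3: ⌊909/2⌋ × 643 = 454 × 643 mm
L4: ⌊643/2⌋ × 454 = 321 × 454 mm

321 × 454 mm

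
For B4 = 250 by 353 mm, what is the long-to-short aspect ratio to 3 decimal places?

353 / 250 = 1.412
ISO 216 targets √2 ≈ 1.414; the -0.002 deviation is from mm rounding.

1.412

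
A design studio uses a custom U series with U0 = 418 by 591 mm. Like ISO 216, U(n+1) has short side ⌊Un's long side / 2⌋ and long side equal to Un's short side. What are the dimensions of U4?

104 × 147 mm

U1: ⌊591/2⌋ × 418 = 295 × 418 mm
U2: ⌊418/2⌋ × 295 = 209 × 295 mm
U3: ⌊295/2⌋ × 209 = 147 × 209 mm
U4: ⌊209/2⌋ × 147 = 104 × 147 mm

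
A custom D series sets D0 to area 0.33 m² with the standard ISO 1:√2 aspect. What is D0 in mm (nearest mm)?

483 × 683 mm

Let the short side be w mm. Then w · w√2 = 0.33 m² = 330,000 mm².
w² = 330,000/√2, so w ≈ 483.1 mm; long side = w√2 ≈ 683.1 mm.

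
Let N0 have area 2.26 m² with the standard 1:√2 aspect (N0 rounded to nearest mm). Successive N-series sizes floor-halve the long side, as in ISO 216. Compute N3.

Let N0's short side be w mm. w · w√2 = 2.26 m² = 2,260,000 mm², so w ≈ 1264.1 mm and w√2 ≈ 1787.8 mm → N0 = 1264 × 1788 mm.
N1: ⌊1788/2⌋ × 1264 = 894 × 1264 mm
N2: ⌊1264/2⌋ × 894 = 632 × 894 mm
N3: ⌊894/2⌋ × 632 = 447 × 632 mm

447 × 632 mm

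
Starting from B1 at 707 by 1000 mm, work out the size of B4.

B2: ⌊1000/2⌋ × 707 = 500 × 707 mm
B3: ⌊707/2⌋ × 500 = 353 × 500 mm
B4: ⌊500/2⌋ × 353 = 250 × 353 mm

250 × 353 mm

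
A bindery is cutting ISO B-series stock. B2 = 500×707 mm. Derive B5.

B3: ⌊707/2⌋ × 500 = 353 × 500 mm
B4: ⌊500/2⌋ × 353 = 250 × 353 mm
B5: ⌊353/2⌋ × 250 = 176 × 250 mm

176 × 250 mm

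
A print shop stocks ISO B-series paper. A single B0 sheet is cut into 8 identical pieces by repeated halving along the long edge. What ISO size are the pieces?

B3

8 = 2^3, so 3 halving steps.
B0 → B1 → … → B3 after 3 steps.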